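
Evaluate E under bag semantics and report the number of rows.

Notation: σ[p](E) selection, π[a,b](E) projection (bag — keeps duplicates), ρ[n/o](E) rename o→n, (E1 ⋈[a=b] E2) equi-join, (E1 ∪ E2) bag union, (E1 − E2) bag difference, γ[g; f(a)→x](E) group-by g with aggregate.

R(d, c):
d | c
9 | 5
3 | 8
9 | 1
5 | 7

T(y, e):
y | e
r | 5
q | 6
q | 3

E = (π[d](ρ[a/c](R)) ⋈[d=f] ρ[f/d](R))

Per-node cardinality:
  R → 4
  ρ[a/c](R) → 4
  π[d](ρ[a/c](R)) → 4
  R → 4
  ρ[f/d](R) → 4
  (π[d](ρ[a/c](R)) ⋈[d=f] ρ[f/d](R)) → 6

|E| = 6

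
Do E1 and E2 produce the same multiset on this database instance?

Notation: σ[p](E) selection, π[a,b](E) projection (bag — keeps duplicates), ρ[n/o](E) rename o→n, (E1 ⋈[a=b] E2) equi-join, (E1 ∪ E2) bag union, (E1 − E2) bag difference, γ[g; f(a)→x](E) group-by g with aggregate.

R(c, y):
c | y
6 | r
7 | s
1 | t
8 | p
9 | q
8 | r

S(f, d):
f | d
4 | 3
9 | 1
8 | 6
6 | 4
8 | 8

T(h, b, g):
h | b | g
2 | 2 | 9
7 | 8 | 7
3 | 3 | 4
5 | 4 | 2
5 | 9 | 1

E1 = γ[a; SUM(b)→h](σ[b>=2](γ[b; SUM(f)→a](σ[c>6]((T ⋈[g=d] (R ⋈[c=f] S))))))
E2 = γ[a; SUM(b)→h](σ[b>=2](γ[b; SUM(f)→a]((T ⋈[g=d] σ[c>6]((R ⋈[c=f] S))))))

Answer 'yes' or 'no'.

E1 stepwise |·|:
  T → 5
  R → 6
  S → 5
  (R ⋈[c=f] S) → 6
  (T ⋈[g=d] (R ⋈[c=f] S)) → 2
  σ[c>6]((T ⋈[g=d] (R ⋈[c=f] S))) → 1
  γ[b; SUM(f)→a](σ[c>6]((T ⋈[g=d] (R ⋈[c=f] S)))) → 1
  σ[b>=2](γ[b; SUM(f)→a](σ[c>6]((T ⋈[g=d] (R ⋈[c=f] S))))) → 1
  γ[a; SUM(b)→h](σ[b>=2](γ[b; SUM(f)→a](σ[c>6]((T ⋈[g=d] (R ⋈[c=f] S)))))) → 1
E2 stepwise |·|:
  T → 5
  R → 6
  S → 5
  (R ⋈[c=f] S) → 6
  σ[c>6]((R ⋈[c=f] S)) → 5
  (T ⋈[g=d] σ[c>6]((R ⋈[c=f] S))) → 1
  γ[b; SUM(f)→a]((T ⋈[g=d] σ[c>6]((R ⋈[c=f] S)))) → 1
  σ[b>=2](γ[b; SUM(f)→a]((T ⋈[g=d] σ[c>6]((R ⋈[c=f] S))))) → 1
  γ[a; SUM(b)→h](σ[b>=2](γ[b; SUM(f)→a]((T ⋈[g=d] σ[c>6]((R ⋈[c=f] S)))))) → 1

E1 and E2 produce the same multiset:
a | h
9 | 9

yes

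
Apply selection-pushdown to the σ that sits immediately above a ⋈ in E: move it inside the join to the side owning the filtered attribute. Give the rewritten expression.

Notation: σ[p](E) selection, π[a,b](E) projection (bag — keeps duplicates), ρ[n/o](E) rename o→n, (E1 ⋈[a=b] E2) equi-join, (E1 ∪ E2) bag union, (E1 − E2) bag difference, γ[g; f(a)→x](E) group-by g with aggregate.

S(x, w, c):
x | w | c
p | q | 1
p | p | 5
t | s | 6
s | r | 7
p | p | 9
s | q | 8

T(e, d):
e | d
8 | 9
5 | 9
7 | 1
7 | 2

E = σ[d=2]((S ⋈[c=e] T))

σ filters on d, owned by the right side.
E' = (S ⋈[c=e] σ[d=2](T))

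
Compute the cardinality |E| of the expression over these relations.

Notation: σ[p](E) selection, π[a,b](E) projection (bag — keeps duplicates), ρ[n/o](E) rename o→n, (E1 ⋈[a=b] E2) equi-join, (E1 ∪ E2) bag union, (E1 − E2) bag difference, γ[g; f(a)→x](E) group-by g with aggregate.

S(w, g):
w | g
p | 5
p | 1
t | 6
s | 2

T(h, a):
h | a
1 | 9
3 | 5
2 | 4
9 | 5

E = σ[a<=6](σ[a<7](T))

Row counts bottom-up:
  T → 4
  σ[a<7](T) → 3
  σ[a<=6](σ[a<7](T)) → 3

|E| = 3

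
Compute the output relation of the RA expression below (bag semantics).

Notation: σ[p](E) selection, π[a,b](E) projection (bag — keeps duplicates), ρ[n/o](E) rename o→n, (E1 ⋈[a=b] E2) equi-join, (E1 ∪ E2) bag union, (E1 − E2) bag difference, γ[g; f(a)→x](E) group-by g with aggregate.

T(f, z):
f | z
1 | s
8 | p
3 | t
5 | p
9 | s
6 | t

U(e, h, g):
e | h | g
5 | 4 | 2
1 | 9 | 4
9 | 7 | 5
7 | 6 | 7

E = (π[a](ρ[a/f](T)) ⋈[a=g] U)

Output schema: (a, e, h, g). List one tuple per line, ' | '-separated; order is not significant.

Row counts bottom-up:
  T → 6
  ρ[a/f](T) → 6
  π[a](ρ[a/f](T)) → 6
  U → 4
  (π[a](ρ[a/f](T)) ⋈[a=g] U) → 1

== RESULT ==
a | e | h | g
5 | 9 | 7 | 5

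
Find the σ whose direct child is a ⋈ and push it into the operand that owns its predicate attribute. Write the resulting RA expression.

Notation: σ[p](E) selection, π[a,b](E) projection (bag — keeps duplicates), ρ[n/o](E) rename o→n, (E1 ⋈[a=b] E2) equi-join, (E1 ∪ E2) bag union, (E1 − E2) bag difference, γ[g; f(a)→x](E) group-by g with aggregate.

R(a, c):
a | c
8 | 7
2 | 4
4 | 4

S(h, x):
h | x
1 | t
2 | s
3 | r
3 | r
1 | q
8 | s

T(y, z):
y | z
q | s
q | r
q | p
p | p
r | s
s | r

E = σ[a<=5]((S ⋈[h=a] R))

σ filters on a, owned by the right side.
E' = (S ⋈[h=a] σ[a<=5](R))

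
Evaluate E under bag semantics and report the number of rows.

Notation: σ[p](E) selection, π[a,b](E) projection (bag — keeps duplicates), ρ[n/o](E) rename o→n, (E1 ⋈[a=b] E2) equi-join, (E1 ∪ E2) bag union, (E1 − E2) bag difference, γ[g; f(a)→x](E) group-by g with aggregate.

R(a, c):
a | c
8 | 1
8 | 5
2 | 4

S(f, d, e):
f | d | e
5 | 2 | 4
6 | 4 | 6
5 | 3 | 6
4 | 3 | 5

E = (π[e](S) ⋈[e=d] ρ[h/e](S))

Row counts bottom-up:
  S → 4
  π[e](S) → 4
  S → 4
  ρ[h/e](S) → 4
  (π[e](S) ⋈[e=d] ρ[h/e](S)) → 1

|E| = 1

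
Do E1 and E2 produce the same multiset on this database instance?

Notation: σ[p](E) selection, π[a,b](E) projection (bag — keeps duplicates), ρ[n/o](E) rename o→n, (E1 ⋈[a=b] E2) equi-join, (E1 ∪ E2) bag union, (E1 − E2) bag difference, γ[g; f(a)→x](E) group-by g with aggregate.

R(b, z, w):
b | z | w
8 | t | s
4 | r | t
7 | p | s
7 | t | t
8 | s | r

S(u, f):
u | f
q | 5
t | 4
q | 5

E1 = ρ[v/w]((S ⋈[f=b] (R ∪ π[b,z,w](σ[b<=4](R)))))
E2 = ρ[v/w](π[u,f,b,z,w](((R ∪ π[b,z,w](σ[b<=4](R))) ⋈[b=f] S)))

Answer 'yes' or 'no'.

E1 subexpression sizes:
  S → 3
  R → 5
  R → 5
  σ[b<=4](R) → 1
  π[b,z,w](σ[b<=4](R)) → 1
  (R ∪ π[b,z,w](σ[b<=4](R))) → 6
  (S ⋈[f=b] (R ∪ π[b,z,w](σ[b<=4](R)))) → 2
  ρ[v/w]((S ⋈[f=b] (R ∪ π[b,z,w](σ[b<=4](R))))) → 2
E2 subexpression sizes:
  R → 5
  R → 5
  σ[b<=4](R) → 1
  π[b,z,w](σ[b<=4](R)) → 1
  (R ∪ π[b,z,w](σ[b<=4](R))) → 6
  S → 3
  ((R ∪ π[b,z,w](σ[b<=4](R))) ⋈[b=f] S) → 2
  π[u,f,b,z,w](((R ∪ π[b,z,w](σ[b<=4](R))) ⋈[b=f] S)) → 2
  ρ[v/w](π[u,f,b,z,w](((R ∪ π[b,z,w](σ[b<=4](R))) ⋈[b=f] S))) → 2

E1 and E2 produce the same multiset:
u | f | b | z | v
t | 4 | 4 | r | t
t | 4 | 4 | r | t

yes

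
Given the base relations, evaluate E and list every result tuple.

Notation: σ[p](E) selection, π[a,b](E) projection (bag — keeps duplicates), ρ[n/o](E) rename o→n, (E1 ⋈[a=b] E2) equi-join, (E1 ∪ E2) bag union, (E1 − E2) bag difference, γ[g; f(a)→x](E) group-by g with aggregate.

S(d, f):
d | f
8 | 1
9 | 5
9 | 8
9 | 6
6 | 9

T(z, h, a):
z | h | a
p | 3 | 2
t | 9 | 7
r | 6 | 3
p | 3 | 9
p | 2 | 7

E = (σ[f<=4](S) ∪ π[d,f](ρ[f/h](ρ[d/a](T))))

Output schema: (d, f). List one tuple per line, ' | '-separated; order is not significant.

Stepwise |·|:
  S → 5
  σ[f<=4](S) → 1
  T → 5
  ρ[d/a](T) → 5
  ρ[f/h](ρ[d/a](T)) → 5
  π[d,f](ρ[f/h](ρ[d/a](T))) → 5
  (σ[f<=4](S) ∪ π[d,f](ρ[f/h](ρ[d/a](T)))) → 6

== RESULT ==
d | f
2 | 3
3 | 6
7 | 2
7 | 9
8 | 1
9 | 3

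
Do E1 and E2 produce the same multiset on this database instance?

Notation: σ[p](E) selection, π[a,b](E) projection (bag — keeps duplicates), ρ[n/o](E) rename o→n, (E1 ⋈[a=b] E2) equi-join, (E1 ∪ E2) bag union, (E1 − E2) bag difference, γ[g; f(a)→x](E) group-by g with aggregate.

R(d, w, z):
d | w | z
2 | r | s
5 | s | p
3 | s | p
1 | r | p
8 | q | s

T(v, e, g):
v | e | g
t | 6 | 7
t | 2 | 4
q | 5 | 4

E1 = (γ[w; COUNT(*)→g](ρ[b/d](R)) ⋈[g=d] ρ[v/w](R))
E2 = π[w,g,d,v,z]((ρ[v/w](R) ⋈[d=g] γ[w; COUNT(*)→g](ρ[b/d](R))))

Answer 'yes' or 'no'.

E1 stepwise |·|:
  R → 5
  ρ[b/d](R) → 5
  γ[w; COUNT(*)→g](ρ[b/d](R)) → 3
  R → 5
  ρ[v/w](R) → 5
  (γ[w; COUNT(*)→g](ρ[b/d](R)) ⋈[g=d] ρ[v/w](R)) → 3
E2 stepwise |·|:
  R → 5
  ρ[v/w](R) → 5
  R → 5
  ρ[b/d](R) → 5
  γ[w; COUNT(*)→g](ρ[b/d](R)) → 3
  (ρ[v/w](R) ⋈[d=g] γ[w; COUNT(*)→g](ρ[b/d](R))) → 3
  π[w,g,d,v,z]((ρ[v/w](R) ⋈[d=g] γ[w; COUNT(*)→g](ρ[b/d](R)))) → 3

E1 and E2 produce the same multiset:
w | g | d | v | z
q | 1 | 1 | r | p
r | 2 | 2 | r | s
s | 2 | 2 | r | s

yes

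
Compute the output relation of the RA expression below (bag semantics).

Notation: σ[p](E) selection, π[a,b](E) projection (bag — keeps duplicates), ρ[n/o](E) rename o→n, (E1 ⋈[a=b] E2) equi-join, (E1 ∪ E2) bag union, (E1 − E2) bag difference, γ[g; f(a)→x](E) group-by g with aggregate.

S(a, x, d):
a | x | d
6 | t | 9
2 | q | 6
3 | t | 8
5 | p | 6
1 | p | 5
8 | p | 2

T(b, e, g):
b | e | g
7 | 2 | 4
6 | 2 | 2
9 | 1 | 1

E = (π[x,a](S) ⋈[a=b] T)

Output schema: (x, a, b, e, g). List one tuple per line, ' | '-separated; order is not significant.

Per-node cardinality:
  S → 6
  π[x,a](S) → 6
  T → 3
  (π[x,a](S) ⋈[a=b] T) → 1

== RESULT ==
x | a | b | e | g
t | 6 | 6 | 2 | 2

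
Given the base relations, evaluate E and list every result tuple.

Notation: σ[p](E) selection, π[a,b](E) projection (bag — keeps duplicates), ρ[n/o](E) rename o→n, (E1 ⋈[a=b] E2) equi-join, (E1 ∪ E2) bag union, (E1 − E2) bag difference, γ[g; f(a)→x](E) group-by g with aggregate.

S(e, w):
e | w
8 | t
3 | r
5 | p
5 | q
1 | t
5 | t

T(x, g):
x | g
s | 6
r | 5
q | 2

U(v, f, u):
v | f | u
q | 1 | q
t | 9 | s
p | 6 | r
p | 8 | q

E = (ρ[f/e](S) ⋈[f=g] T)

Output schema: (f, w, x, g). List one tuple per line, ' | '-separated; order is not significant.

Per-node cardinality:
  S → 6
  ρ[f/e](S) → 6
  T → 3
  (ρ[f/e](S) ⋈[f=g] T) → 3

== RESULT ==
f | w | x | g
5 | p | r | 5
5 | q | r | 5
5 | t | r | 5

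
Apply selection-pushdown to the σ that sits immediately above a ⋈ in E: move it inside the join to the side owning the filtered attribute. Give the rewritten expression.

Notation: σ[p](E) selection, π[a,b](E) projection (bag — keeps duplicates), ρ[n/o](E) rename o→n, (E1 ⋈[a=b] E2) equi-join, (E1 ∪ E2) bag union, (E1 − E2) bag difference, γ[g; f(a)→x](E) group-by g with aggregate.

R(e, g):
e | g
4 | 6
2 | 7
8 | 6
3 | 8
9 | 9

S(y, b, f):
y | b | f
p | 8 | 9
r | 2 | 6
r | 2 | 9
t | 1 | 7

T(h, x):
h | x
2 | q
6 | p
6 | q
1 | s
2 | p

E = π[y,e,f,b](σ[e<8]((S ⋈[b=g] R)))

σ filters on e, owned by the right side.
E' = π[y,e,f,b]((S ⋈[b=g] σ[e<8](R)))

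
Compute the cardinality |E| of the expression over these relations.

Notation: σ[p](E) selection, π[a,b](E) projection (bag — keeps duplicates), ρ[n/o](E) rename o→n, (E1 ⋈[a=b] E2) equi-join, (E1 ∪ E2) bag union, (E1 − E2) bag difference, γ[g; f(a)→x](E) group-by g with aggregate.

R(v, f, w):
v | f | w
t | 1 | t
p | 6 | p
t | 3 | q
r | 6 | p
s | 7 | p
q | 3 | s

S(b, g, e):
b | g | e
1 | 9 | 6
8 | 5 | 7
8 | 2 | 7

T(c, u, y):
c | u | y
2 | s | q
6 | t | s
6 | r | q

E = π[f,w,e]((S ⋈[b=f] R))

Row counts bottom-up:
  S → 3
  R → 6
  (S ⋈[b=f] R) → 1
  π[f,w,e]((S ⋈[b=f] R)) → 1

|E| = 1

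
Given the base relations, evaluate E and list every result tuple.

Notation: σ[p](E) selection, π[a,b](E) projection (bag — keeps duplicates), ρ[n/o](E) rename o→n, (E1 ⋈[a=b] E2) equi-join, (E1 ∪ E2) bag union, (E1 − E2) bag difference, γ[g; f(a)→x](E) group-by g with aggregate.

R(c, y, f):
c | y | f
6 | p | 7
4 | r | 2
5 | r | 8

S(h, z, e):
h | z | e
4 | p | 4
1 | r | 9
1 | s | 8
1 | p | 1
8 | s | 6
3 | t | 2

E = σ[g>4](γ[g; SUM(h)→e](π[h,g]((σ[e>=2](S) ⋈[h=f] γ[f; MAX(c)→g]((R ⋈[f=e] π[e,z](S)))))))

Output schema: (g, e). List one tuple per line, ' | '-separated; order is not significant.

Subexpression sizes:
  S → 6
  σ[e>=2](S) → 5
  R → 3
  S → 6
  π[e,z](S) → 6
  (R ⋈[f=e] π[e,z](S)) → 2
  γ[f; MAX(c)→g]((R ⋈[f=e] π[e,z](S))) → 2
  (σ[e>=2](S) ⋈[h=f] γ[f; MAX(c)→g]((R ⋈[f=e] π[e,z](S)))) → 1
  π[h,g]((σ[e>=2](S) ⋈[h=f] γ[f; MAX(c)→g]((R ⋈[f=e] π[e,z](S))))) → 1
  γ[g; SUM(h)→e](π[h,g]((σ[e>=2](S) ⋈[h=f] γ[f; MAX(c)→g]((R ⋈[f=e] π[e,z](S)))))) → 1
  σ[g>4](γ[g; SUM(h)→e](π[h,g]((σ[e>=2](S) ⋈[h=f] γ[f; MAX(c)→g]((R ⋈[f=e] π[e,z](S))))))) → 1

== RESULT ==
g | e
5 | 8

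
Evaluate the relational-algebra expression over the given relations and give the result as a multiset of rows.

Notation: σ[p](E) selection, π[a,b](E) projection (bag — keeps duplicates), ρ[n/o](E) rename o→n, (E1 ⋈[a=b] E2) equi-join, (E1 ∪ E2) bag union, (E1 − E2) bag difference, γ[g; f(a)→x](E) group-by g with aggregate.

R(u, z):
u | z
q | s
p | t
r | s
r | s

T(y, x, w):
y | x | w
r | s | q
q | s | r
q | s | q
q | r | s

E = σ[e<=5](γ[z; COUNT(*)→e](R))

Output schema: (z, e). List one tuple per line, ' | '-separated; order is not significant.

Row counts bottom-up:
  R → 4
  γ[z; COUNT(*)→e](R) → 2
  σ[e<=5](γ[z; COUNT(*)→e](R)) → 2

== RESULT ==
z | e
s | 3
t | 1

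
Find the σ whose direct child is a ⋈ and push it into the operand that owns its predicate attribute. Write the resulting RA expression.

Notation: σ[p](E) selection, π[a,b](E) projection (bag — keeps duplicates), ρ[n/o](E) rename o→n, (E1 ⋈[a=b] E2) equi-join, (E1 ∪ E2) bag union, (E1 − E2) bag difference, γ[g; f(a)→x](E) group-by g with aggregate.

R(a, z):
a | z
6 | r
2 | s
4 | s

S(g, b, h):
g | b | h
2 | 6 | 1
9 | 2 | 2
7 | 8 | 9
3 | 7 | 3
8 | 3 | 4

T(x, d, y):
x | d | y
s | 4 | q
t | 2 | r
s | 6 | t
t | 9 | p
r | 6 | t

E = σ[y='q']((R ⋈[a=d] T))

σ filters on y, owned by the right side.
E' = (R ⋈[a=d] σ[y='q'](T))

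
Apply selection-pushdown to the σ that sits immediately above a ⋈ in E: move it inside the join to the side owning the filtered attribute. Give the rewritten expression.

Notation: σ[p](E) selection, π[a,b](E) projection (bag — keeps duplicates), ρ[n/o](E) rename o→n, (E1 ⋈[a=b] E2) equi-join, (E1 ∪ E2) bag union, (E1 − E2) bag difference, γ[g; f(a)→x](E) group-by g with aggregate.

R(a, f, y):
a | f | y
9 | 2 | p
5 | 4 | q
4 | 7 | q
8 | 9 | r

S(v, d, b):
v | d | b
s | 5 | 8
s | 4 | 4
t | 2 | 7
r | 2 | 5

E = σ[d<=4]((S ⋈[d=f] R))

σ filters on d, owned by the left side.
E' = (σ[d<=4](S) ⋈[d=f] R)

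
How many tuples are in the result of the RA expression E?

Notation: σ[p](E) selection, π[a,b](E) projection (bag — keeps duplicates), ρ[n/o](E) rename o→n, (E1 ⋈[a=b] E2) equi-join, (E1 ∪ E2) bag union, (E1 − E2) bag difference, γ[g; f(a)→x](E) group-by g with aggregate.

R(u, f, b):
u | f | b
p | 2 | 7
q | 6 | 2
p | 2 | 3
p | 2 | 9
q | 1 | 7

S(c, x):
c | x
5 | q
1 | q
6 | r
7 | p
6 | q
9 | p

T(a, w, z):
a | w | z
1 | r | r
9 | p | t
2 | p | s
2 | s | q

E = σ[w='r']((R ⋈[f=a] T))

Per-node cardinality:
  R → 5
  T → 4
  (R ⋈[f=a] T) → 7
  σ[w='r']((R ⋈[f=a] T)) → 1

|E| = 1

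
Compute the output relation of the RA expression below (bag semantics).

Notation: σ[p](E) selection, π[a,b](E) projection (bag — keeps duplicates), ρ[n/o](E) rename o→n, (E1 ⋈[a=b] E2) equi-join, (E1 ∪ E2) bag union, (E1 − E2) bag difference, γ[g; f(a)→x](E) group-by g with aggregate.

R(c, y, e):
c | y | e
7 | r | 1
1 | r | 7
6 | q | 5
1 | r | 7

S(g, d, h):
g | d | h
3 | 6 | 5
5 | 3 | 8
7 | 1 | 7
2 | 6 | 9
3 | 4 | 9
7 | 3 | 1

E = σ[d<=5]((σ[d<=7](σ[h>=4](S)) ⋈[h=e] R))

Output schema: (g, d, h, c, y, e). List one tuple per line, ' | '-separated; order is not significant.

Row counts bottom-up:
  S → 6
  σ[h>=4](S) → 5
  σ[d<=7](σ[h>=4](S)) → 5
  R → 4
  (σ[d<=7](σ[h>=4](S)) ⋈[h=e] R) → 3
  σ[d<=5]((σ[d<=7](σ[h>=4](S)) ⋈[h=e] R)) → 2

== RESULT ==
g | d | h | c | y | e
7 | 1 | 7 | 1 | r | 7
7 | 1 | 7 | 1 | r | 7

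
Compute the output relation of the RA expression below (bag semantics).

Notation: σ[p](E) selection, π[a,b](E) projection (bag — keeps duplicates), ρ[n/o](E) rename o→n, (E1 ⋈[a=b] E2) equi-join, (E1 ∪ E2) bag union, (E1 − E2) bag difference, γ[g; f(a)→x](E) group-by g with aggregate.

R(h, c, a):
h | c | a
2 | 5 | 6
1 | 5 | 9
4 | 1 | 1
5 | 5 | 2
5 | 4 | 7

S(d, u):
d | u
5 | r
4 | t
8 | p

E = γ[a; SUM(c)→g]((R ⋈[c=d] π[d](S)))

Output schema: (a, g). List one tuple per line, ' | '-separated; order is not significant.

Row counts bottom-up:
  R → 5
  S → 3
  π[d](S) → 3
  (R ⋈[c=d] π[d](S)) → 4
  γ[a; SUM(c)→g]((R ⋈[c=d] π[d](S))) → 4

== RESULT ==
a | g
2 | 5
6 | 5
7 | 4
9 | 5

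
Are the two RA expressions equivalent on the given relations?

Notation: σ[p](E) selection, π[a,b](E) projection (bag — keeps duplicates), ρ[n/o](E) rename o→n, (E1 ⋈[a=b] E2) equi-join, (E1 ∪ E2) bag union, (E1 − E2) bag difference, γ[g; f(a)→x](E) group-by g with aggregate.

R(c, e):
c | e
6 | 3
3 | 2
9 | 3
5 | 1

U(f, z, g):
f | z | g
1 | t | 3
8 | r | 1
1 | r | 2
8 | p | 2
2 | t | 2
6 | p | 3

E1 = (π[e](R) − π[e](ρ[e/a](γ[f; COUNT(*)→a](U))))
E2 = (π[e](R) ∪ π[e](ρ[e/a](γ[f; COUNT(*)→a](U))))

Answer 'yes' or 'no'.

E1 subexpression sizes:
  R → 4
  π[e](R) → 4
  U → 6
  γ[f; COUNT(*)→a](U) → 4
  ρ[e/a](γ[f; COUNT(*)→a](U)) → 4
  π[e](ρ[e/a](γ[f; COUNT(*)→a](U))) → 4
  (π[e](R) − π[e](ρ[e/a](γ[f; COUNT(*)→a](U)))) → 2
E2 subexpression sizes:
  R → 4
  π[e](R) → 4
  U → 6
  γ[f; COUNT(*)→a](U) → 4
  ρ[e/a](γ[f; COUNT(*)→a](U)) → 4
  π[e](ρ[e/a](γ[f; COUNT(*)→a](U))) → 4
  (π[e](R) ∪ π[e](ρ[e/a](γ[f; COUNT(*)→a](U)))) → 8

E1 result:
e
3
3
E2 result:
e
1
1
1
2
2
2
3
3
Witness: (1,) appears 0× in E1 but 3× in E2.

no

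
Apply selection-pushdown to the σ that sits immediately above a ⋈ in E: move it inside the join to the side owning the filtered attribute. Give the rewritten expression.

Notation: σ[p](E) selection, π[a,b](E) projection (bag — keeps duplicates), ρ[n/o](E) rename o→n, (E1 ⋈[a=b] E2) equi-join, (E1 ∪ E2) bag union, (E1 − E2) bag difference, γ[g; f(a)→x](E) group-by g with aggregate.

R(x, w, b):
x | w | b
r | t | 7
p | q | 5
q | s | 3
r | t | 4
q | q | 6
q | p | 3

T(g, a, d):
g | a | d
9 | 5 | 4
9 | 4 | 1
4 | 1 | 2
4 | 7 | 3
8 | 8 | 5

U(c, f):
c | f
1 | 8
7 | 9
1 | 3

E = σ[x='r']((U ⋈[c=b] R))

σ filters on x, owned by the right side.
E' = (U ⋈[c=b] σ[x='r'](R))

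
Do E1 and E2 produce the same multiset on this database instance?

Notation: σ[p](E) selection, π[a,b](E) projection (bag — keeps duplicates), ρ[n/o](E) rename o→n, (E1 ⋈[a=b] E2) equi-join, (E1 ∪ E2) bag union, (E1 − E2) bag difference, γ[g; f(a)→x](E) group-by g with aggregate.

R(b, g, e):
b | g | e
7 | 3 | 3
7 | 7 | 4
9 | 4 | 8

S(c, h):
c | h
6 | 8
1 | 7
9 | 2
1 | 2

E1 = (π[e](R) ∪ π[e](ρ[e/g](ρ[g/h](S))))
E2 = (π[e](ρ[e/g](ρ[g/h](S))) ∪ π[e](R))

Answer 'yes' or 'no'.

E1 per-node cardinality:
  R → 3
  π[e](R) → 3
  S → 4
  ρ[g/h](S) → 4
  ρ[e/g](ρ[g/h](S)) → 4
  π[e](ρ[e/g](ρ[g/h](S))) → 4
  (π[e](R) ∪ π[e](ρ[e/g](ρ[g/h](S)))) → 7
E2 per-node cardinality:
  S → 4
  ρ[g/h](S) → 4
  ρ[e/g](ρ[g/h](S)) → 4
  π[e](ρ[e/g](ρ[g/h](S))) → 4
  R → 3
  π[e](R) → 3
  (π[e](ρ[e/g](ρ[g/h](S))) ∪ π[e](R)) → 7

E1 and E2 produce the same multiset:
e
2
2
3
4
7
8
8

yes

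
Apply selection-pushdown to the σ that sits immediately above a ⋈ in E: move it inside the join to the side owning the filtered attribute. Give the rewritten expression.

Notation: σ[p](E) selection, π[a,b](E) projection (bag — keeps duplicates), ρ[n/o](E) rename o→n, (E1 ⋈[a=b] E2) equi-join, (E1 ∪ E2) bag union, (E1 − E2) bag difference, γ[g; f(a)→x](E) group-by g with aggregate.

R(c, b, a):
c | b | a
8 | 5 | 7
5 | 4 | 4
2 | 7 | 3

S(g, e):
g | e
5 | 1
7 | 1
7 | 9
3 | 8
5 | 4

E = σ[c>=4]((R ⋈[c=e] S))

σ filters on c, owned by the left side.
E' = (σ[c>=4](R) ⋈[c=e] S)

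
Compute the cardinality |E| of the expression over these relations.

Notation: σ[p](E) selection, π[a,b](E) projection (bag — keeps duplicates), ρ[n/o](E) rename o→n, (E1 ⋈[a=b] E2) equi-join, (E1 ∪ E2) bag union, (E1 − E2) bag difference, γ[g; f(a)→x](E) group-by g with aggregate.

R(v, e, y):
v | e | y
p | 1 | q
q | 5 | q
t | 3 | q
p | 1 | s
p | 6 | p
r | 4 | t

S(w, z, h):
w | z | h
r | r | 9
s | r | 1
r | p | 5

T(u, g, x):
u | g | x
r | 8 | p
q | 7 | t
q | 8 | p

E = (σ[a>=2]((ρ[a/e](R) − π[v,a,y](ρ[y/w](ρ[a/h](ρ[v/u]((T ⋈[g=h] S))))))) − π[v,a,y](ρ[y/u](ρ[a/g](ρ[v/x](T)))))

Subexpression sizes:
  R → 6
  ρ[a/e](R) → 6
  T → 3
  S → 3
  (T ⋈[g=h] S) → 0
  ρ[v/u]((T ⋈[g=h] S)) → 0
  ρ[a/h](ρ[v/u]((T ⋈[g=h] S))) → 0
  ρ[y/w](ρ[a/h](ρ[v/u]((T ⋈[g=h] S)))) → 0
  π[v,a,y](ρ[y/w](ρ[a/h](ρ[v/u]((T ⋈[g=h] S))))) → 0
  (ρ[a/e](R) − π[v,a,y](ρ[y/w](ρ[a/h](ρ[v/u]((T ⋈[g=h] S)))))) → 6
  σ[a>=2]((ρ[a/e](R) − π[v,a,y](ρ[y/w](ρ[a/h](ρ[v/u]((T ⋈[g=h] S))))))) → 4
  T → 3
  ρ[v/x](T) → 3
  ρ[a/g](ρ[v/x](T)) → 3
  ρ[y/u](ρ[a/g](ρ[v/x](T))) → 3
  π[v,a,y](ρ[y/u](ρ[a/g](ρ[v/x](T)))) → 3
  (σ[a>=2]((ρ[a/e](R) − π[v,a,y](ρ[y/w](ρ[a/h](ρ[v/u]((T ⋈[g=h] S))))))) − π[v,a,y](ρ[y/u](ρ[a/g](ρ[v/x](T))))) → 4

|E| = 4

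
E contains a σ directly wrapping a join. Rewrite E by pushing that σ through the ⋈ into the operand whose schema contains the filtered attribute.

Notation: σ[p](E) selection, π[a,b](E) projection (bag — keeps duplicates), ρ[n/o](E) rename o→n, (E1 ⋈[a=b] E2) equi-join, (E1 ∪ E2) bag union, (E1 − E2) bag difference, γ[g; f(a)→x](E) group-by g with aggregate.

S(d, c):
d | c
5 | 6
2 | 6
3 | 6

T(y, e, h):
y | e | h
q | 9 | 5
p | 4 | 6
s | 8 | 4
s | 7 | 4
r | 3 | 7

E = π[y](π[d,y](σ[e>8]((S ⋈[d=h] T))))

σ filters on e, owned by the right side.
E' = π[y](π[d,y]((S ⋈[d=h] σ[e>8](T))))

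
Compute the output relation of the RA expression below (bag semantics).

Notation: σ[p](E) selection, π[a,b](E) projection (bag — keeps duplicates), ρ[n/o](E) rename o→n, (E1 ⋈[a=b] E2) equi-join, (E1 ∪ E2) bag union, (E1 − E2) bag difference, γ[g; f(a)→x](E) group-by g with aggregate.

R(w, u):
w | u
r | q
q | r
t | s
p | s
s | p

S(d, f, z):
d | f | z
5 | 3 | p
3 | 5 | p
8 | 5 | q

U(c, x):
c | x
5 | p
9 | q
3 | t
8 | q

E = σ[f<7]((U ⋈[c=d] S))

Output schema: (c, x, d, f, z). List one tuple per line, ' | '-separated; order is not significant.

Row counts bottom-up:
  U → 4
  S → 3
  (U ⋈[c=d] S) → 3
  σ[f<7]((U ⋈[c=d] S)) → 3

== RESULT ==
c | x | d | f | z
3 | t | 3 | 5 | p
5 | p | 5 | 3 | p
8 | q | 8 | 5 | q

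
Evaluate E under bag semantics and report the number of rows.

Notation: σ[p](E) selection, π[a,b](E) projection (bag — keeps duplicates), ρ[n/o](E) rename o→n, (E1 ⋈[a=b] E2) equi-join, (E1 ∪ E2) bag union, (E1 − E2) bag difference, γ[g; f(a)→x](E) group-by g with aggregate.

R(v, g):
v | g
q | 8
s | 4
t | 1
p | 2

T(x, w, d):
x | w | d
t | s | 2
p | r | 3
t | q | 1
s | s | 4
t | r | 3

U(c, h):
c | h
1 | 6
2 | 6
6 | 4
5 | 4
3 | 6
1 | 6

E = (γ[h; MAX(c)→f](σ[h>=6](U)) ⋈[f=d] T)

Subexpression sizes:
  U → 6
  σ[h>=6](U) → 4
  γ[h; MAX(c)→f](σ[h>=6](U)) → 1
  T → 5
  (γ[h; MAX(c)→f](σ[h>=6](U)) ⋈[f=d] T) → 2

|E| = 2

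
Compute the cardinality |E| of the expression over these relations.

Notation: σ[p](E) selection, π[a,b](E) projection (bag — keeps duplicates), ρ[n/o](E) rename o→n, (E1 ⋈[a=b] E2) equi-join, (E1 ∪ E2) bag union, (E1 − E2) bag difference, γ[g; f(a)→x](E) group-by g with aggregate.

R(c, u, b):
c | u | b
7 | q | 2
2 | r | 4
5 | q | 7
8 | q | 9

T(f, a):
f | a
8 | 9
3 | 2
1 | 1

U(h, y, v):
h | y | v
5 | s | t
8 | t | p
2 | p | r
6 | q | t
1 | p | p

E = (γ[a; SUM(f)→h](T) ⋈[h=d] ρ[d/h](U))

Subexpression sizes:
  T → 3
  γ[a; SUM(f)→h](T) → 3
  U → 5
  ρ[d/h](U) → 5
  (γ[a; SUM(f)→h](T) ⋈[h=d] ρ[d/h](U)) → 2

|E| = 2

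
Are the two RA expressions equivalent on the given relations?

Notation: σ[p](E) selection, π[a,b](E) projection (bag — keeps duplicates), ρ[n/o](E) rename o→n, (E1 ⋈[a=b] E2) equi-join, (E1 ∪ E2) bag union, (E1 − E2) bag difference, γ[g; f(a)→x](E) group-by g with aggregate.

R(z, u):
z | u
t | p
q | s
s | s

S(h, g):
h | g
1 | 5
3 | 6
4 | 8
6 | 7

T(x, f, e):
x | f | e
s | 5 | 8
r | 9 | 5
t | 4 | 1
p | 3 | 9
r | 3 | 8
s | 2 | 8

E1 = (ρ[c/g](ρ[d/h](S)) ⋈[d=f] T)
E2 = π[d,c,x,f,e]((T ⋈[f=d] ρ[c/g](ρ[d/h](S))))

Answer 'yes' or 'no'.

E1 stepwise |·|:
  S → 4
  ρ[d/h](S) → 4
  ρ[c/g](ρ[d/h](S)) → 4
  T → 6
  (ρ[c/g](ρ[d/h](S)) ⋈[d=f] T) → 3
E2 stepwise |·|:
  T → 6
  S → 4
  ρ[d/h](S) → 4
  ρ[c/g](ρ[d/h](S)) → 4
  (T ⋈[f=d] ρ[c/g](ρ[d/h](S))) → 3
  π[d,c,x,f,e]((T ⋈[f=d] ρ[c/g](ρ[d/h](S)))) → 3

E1 and E2 produce the same multiset:
d | c | x | f | e
3 | 6 | p | 3 | 9
3 | 6 | r | 3 | 8
4 | 8 | t | 4 | 1

yes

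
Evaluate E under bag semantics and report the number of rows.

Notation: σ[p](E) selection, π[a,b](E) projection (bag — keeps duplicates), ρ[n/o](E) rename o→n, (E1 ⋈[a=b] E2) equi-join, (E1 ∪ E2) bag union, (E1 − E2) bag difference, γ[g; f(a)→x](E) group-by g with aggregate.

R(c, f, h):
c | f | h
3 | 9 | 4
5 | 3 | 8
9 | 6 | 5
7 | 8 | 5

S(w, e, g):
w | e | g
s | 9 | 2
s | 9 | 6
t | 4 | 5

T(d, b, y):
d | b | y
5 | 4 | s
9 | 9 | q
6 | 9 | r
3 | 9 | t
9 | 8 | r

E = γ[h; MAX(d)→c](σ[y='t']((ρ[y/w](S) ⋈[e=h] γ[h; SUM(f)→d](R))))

Subexpression sizes:
  S → 3
  ρ[y/w](S) → 3
  R → 4
  γ[h; SUM(f)→d](R) → 3
  (ρ[y/w](S) ⋈[e=h] γ[h; SUM(f)→d](R)) → 1
  σ[y='t']((ρ[y/w](S) ⋈[e=h] γ[h; SUM(f)→d](R))) → 1
  γ[h; MAX(d)→c](σ[y='t']((ρ[y/w](S) ⋈[e=h] γ[h; SUM(f)→d](R)))) → 1

|E| = 1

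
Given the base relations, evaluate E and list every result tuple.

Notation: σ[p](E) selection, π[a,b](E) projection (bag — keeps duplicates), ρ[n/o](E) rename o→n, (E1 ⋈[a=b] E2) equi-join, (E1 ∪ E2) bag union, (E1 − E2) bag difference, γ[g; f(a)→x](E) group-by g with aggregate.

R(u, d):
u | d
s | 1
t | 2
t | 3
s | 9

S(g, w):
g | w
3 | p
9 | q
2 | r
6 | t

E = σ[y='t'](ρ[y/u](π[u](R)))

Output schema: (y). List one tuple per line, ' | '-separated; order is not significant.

Row counts bottom-up:
  R → 4
  π[u](R) → 4
  ρ[y/u](π[u](R)) → 4
  σ[y='t'](ρ[y/u](π[u](R))) → 2

== RESULT ==
y
t
t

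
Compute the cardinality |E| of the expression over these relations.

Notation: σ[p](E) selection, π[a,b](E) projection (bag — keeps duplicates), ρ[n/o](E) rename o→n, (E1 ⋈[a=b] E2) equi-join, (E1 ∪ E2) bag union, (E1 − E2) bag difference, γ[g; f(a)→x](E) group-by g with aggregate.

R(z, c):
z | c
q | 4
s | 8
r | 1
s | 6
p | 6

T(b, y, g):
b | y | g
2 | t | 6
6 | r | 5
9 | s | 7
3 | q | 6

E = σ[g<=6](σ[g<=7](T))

Subexpression sizes:
  T → 4
  σ[g<=7](T) → 4
  σ[g<=6](σ[g<=7](T)) → 3

|E| = 3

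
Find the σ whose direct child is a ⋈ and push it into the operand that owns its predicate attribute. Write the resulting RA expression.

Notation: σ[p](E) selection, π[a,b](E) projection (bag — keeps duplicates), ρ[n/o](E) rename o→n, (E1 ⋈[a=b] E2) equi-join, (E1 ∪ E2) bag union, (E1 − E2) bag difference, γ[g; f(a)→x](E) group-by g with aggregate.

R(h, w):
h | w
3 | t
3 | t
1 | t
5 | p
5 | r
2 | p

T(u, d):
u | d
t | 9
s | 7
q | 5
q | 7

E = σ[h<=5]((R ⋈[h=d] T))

σ filters on h, owned by the left side.
E' = (σ[h<=5](R) ⋈[h=d] T)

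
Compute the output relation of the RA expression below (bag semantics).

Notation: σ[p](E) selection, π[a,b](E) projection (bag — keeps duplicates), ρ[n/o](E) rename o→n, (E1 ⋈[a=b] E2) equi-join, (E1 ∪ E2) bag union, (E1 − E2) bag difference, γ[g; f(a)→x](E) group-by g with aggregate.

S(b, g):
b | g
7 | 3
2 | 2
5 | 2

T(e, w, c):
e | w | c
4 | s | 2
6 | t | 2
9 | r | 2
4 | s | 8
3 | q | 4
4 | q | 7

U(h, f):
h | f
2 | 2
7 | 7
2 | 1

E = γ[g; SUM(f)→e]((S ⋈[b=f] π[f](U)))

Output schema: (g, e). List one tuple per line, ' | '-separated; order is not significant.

Subexpression sizes:
  S → 3
  U → 3
  π[f](U) → 3
  (S ⋈[b=f] π[f](U)) → 2
  γ[g; SUM(f)→e]((S ⋈[b=f] π[f](U))) → 2

== RESULT ==
g | e
2 | 2
3 | 7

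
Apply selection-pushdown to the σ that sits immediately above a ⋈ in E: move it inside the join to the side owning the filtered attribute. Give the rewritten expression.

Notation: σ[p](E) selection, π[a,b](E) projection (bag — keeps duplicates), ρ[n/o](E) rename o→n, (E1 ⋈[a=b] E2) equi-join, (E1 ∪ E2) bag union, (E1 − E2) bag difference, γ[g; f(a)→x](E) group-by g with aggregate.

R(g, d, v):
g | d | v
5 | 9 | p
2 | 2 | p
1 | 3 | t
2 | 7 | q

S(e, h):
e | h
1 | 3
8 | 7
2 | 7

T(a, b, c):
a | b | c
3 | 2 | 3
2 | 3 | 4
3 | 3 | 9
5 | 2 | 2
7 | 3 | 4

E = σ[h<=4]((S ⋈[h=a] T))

σ filters on h, owned by the left side.
E' = (σ[h<=4](S) ⋈[h=a] T)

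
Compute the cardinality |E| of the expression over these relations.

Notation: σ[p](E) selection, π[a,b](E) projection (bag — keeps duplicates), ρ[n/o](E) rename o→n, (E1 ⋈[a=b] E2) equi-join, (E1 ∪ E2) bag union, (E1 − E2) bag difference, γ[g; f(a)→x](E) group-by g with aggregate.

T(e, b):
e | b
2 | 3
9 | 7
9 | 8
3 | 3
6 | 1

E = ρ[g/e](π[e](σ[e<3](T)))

Subexpression sizes:
  T → 5
  σ[e<3](T) → 1
  π[e](σ[e<3](T)) → 1
  ρ[g/e](π[e](σ[e<3](T))) → 1

|E| = 1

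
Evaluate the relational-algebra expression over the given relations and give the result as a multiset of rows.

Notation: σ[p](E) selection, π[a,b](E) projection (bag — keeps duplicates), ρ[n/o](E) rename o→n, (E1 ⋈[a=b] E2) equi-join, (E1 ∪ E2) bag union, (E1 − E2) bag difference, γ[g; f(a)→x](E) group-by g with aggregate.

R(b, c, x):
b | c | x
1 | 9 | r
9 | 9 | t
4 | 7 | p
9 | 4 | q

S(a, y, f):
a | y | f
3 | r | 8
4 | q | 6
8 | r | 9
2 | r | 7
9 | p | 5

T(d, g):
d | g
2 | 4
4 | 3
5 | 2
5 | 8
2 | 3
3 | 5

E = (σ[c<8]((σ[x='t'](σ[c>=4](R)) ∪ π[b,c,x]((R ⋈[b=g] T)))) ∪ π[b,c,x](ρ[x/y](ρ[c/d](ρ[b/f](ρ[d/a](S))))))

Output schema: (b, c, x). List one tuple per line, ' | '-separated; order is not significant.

Per-node cardinality:
  R → 4
  σ[c>=4](R) → 4
  σ[x='t'](σ[c>=4](R)) → 1
  R → 4
  T → 6
  (R ⋈[b=g] T) → 1
  π[b,c,x]((R ⋈[b=g] T)) → 1
  (σ[x='t'](σ[c>=4](R)) ∪ π[b,c,x]((R ⋈[b=g] T))) → 2
  σ[c<8]((σ[x='t'](σ[c>=4](R)) ∪ π[b,c,x]((R ⋈[b=g] T)))) → 1
  S → 5
  ρ[d/a](S) → 5
  ρ[b/f](ρ[d/a](S)) → 5
  ρ[c/d](ρ[b/f](ρ[d/a](S))) → 5
  ρ[x/y](ρ[c/d](ρ[b/f](ρ[d/a](S)))) → 5
  π[b,c,x](ρ[x/y](ρ[c/d](ρ[b/f](ρ[d/a](S))))) → 5
  (σ[c<8]((σ[x='t'](σ[c>=4](R)) ∪ π[b,c,x]((R ⋈[b=g] T)))) ∪ π[b,c,x](ρ[x/y](ρ[c/d](ρ[b/f](ρ[d/a](S)))))) → 6

== RESULT ==
b | c | x
4 | 7 | p
5 | 9 | p
6 | 4 | q
7 | 2 | r
8 | 3 | r
9 | 8 | r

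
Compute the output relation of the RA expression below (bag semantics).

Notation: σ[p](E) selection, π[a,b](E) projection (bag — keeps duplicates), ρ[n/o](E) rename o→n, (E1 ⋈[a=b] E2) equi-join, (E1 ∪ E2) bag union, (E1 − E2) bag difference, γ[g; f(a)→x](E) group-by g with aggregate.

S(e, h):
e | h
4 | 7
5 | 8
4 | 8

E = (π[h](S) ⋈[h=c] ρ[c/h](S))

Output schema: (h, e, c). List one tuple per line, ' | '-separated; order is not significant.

Stepwise |·|:
  S → 3
  π[h](S) → 3
  S → 3
  ρ[c/h](S) → 3
  (π[h](S) ⋈[h=c] ρ[c/h](S)) → 5

== RESULT ==
h | e | c
7 | 4 | 7
8 | 4 | 8
8 | 4 | 8
8 | 5 | 8
8 | 5 | 8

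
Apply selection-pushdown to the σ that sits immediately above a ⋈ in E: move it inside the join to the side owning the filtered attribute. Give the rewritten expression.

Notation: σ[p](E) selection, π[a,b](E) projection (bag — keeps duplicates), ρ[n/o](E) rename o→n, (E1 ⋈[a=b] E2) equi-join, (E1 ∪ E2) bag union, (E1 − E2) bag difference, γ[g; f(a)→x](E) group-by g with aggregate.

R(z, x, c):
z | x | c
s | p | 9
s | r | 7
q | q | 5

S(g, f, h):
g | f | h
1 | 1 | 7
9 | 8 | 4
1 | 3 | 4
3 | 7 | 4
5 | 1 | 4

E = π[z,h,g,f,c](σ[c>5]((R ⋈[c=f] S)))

σ filters on c, owned by the left side.
E' = π[z,h,g,f,c]((σ[c>5](R) ⋈[c=f] S))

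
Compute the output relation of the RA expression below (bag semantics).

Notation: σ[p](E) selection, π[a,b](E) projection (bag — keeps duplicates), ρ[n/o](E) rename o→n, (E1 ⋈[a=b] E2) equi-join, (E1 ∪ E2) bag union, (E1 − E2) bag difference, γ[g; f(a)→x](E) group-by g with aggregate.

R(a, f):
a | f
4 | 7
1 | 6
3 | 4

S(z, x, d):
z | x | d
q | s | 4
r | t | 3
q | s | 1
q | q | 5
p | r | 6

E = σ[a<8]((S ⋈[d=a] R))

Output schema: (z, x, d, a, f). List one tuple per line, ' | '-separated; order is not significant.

Stepwise |·|:
  S → 5
  R → 3
  (S ⋈[d=a] R) → 3
  σ[a<8]((S ⋈[d=a] R)) → 3

== RESULT ==
z | x | d | a | f
q | s | 1 | 1 | 6
q | s | 4 | 4 | 7
r | t | 3 | 3 | 4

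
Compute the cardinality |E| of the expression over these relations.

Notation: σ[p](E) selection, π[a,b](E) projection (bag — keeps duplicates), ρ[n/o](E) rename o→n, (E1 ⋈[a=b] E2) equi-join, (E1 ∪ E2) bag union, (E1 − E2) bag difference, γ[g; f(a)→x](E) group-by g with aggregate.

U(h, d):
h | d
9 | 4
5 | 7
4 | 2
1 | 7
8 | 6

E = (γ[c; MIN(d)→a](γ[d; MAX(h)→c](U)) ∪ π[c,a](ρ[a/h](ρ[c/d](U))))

Subexpression sizes:
  U → 5
  γ[d; MAX(h)→c](U) → 4
  γ[c; MIN(d)→a](γ[d; MAX(h)→c](U)) → 4
  U → 5
  ρ[c/d](U) → 5
  ρ[a/h](ρ[c/d](U)) → 5
  π[c,a](ρ[a/h](ρ[c/d](U))) → 5
  (γ[c; MIN(d)→a](γ[d; MAX(h)→c](U)) ∪ π[c,a](ρ[a/h](ρ[c/d](U)))) → 9

|E| = 9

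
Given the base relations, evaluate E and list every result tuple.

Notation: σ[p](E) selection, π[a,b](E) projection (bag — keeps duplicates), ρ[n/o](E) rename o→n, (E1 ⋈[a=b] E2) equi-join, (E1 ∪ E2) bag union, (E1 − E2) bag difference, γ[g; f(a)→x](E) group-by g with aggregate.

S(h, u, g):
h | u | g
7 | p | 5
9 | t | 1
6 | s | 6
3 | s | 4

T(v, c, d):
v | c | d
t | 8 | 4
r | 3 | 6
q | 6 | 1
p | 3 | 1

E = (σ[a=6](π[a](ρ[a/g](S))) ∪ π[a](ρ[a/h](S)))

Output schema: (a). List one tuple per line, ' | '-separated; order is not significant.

Per-node cardinality:
  S → 4
  ρ[a/g](S) → 4
  π[a](ρ[a/g](S)) → 4
  σ[a=6](π[a](ρ[a/g](S))) → 1
  S → 4
  ρ[a/h](S) → 4
  π[a](ρ[a/h](S)) → 4
  (σ[a=6](π[a](ρ[a/g](S))) ∪ π[a](ρ[a/h](S))) → 5

== RESULT ==
a
3
6
6
7
9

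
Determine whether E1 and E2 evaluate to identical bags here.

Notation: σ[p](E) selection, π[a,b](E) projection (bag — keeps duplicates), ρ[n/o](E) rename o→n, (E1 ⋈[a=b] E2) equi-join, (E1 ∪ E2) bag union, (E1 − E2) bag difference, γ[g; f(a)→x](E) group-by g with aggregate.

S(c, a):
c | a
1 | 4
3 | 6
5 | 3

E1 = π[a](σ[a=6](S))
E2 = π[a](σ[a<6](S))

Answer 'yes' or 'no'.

E1 stepwise |·|:
  S → 3
  σ[a=6](S) → 1
  π[a](σ[a=6](S)) → 1
E2 stepwise |·|:
  S → 3
  σ[a<6](S) → 2
  π[a](σ[a<6](S)) → 2

E1 result:
a
6
E2 result:
a
3
4
Witness: (6,) appears 1× in E1 but 0× in E2.

no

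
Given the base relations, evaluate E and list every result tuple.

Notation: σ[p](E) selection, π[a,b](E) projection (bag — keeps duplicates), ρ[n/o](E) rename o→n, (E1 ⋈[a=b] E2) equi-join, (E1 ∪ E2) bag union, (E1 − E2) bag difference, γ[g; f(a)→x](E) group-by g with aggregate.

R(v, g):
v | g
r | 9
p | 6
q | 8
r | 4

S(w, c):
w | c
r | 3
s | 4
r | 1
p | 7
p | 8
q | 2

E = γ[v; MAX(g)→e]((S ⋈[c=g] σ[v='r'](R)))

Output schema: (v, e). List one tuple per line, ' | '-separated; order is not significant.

Stepwise |·|:
  S → 6
  R → 4
  σ[v='r'](R) → 2
  (S ⋈[c=g] σ[v='r'](R)) → 1
  γ[v; MAX(g)→e]((S ⋈[c=g] σ[v='r'](R))) → 1

== RESULT ==
v | e
r | 4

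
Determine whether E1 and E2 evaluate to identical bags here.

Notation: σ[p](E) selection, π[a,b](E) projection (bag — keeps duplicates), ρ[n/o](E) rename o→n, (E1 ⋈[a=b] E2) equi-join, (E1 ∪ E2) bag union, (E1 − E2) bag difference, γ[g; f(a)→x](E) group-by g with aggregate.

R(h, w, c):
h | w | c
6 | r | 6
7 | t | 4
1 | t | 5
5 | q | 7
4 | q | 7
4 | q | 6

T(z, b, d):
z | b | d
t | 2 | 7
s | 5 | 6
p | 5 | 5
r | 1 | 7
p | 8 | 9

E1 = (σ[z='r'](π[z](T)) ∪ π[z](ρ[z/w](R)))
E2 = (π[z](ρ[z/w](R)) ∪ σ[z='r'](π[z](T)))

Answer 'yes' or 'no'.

E1 row counts bottom-up:
  T → 5
  π[z](T) → 5
  σ[z='r'](π[z](T)) → 1
  R → 6
  ρ[z/w](R) → 6
  π[z](ρ[z/w](R)) → 6
  (σ[z='r'](π[z](T)) ∪ π[z](ρ[z/w](R))) → 7
E2 row counts bottom-up:
  R → 6
  ρ[z/w](R) → 6
  π[z](ρ[z/w](R)) → 6
  T → 5
  π[z](T) → 5
  σ[z='r'](π[z](T)) → 1
  (π[z](ρ[z/w](R)) ∪ σ[z='r'](π[z](T))) → 7

E1 and E2 produce the same multiset:
z
q
q
q
r
r
t
t

yes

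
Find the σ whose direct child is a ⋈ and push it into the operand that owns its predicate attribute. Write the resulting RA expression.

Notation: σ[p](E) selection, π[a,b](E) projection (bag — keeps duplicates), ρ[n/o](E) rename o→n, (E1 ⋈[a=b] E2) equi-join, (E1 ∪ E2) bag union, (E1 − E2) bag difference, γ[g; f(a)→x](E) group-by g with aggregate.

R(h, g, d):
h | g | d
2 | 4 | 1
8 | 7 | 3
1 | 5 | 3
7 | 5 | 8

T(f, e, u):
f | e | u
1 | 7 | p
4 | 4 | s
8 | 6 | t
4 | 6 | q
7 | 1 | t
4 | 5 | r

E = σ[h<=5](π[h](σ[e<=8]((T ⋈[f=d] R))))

σ filters on e, owned by the left side.
E' = σ[h<=5](π[h]((σ[e<=8](T) ⋈[f=d] R)))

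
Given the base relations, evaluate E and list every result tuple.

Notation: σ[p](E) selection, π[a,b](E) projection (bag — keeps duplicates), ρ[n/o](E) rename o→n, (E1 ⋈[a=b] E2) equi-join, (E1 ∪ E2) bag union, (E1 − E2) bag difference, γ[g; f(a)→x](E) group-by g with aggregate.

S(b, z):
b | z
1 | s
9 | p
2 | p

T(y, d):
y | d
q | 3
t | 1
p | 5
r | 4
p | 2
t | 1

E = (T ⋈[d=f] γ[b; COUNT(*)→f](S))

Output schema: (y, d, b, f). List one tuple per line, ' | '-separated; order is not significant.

Subexpression sizes:
  T → 6
  S → 3
  γ[b; COUNT(*)→f](S) → 3
  (T ⋈[d=f] γ[b; COUNT(*)→f](S)) → 6

== RESULT ==
y | d | b | f
t | 1 | 1 | 1
t | 1 | 1 | 1
t | 1 | 2 | 1
t | 1 | 2 | 1
t | 1 | 9 | 1
t | 1 | 9 | 1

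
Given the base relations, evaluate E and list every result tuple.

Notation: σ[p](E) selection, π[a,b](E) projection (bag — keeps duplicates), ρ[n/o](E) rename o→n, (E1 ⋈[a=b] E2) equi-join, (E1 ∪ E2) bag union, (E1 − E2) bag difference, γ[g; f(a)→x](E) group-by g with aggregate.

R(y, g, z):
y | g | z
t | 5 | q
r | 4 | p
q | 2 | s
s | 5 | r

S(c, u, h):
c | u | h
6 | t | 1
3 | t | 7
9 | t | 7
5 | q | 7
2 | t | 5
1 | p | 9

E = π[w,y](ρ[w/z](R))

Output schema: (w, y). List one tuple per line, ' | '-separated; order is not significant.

Per-node cardinality:
  R → 4
  ρ[w/z](R) → 4
  π[w,y](ρ[w/z](R)) → 4

== RESULT ==
w | y
p | r
q | t
r | s
s | q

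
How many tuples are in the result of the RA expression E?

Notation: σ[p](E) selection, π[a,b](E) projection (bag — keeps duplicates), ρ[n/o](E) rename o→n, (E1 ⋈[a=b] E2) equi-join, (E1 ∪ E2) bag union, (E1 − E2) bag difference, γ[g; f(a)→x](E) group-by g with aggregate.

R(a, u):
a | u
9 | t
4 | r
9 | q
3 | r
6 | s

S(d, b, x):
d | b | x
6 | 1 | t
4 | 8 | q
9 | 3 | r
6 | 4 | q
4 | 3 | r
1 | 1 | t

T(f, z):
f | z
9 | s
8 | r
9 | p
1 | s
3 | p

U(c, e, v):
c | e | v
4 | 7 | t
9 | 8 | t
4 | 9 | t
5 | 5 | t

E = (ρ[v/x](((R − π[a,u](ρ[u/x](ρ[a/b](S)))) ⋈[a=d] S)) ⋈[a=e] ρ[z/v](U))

Row counts bottom-up:
  R → 5
  S → 6
  ρ[a/b](S) → 6
  ρ[u/x](ρ[a/b](S)) → 6
  π[a,u](ρ[u/x](ρ[a/b](S))) → 6
  (R − π[a,u](ρ[u/x](ρ[a/b](S)))) → 4
  S → 6
  ((R − π[a,u](ρ[u/x](ρ[a/b](S)))) ⋈[a=d] S) → 6
  ρ[v/x](((R − π[a,u](ρ[u/x](ρ[a/b](S)))) ⋈[a=d] S)) → 6
  U → 4
  ρ[z/v](U) → 4
  (ρ[v/x](((R − π[a,u](ρ[u/x](ρ[a/b](S)))) ⋈[a=d] S)) ⋈[a=e] ρ[z/v](U)) → 2

|E| = 2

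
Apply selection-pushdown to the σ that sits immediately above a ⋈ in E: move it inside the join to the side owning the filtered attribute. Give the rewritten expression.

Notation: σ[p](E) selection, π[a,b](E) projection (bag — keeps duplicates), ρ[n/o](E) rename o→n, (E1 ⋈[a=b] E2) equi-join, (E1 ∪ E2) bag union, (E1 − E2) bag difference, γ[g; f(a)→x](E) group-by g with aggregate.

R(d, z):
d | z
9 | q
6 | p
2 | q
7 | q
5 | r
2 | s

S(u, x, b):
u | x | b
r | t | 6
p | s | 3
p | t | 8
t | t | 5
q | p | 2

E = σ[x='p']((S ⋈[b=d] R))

σ filters on x, owned by the left side.
E' = (σ[x='p'](S) ⋈[b=d] R)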